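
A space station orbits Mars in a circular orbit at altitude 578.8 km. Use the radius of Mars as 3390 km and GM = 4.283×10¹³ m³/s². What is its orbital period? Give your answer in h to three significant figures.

r = 3390 + 578.8 = 3968.8 km = 3.9688×10⁶ m.
Kepler's third law: T = 2π√(r³/μ) = 2π√((3.969×10⁶)³ / 4.283×10¹³).
r³/μ = 1.460×10⁶ s², so T = 2π × 1.208×10³ = 7.591×10³ s.
Converting: 7.591×10³ s ÷ 3600 = 2.109 h.

T ≈ 2.11 h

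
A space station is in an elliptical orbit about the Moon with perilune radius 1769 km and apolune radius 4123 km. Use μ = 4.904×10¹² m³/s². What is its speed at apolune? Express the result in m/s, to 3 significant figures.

Semi-major axis a = (r_p + r_a)/2 = 2946.0 km = 2.946×10⁶ m.
Vis-viva: v² = μ(2/r − 1/a) = 4.904×10¹² × (4.851×10⁻⁷ − 3.394×10⁻⁷) = 7.142×10⁵ m²/s².
v = 845.1 m/s.

v ≈ 845 m/s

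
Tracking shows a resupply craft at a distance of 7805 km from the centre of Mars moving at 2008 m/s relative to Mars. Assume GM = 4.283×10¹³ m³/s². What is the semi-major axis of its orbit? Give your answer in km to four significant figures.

r = 7.805×10⁶ m.
Specific orbital energy ε = v²/2 − μ/r = (2008)²/2 − 4.283×10¹³/7.805×10⁶ = -3.471×10⁶ J/kg.
Since ε = −μ/(2a), a = −μ/(2ε) = 6.169×10⁶ m = 6168.8 km.

a ≈ 6169 km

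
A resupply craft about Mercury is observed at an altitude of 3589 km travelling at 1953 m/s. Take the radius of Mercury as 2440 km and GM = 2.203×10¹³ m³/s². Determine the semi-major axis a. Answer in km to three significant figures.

r = 2440 + 3589 = 6029.0 km = 6.029×10⁶ m.
Vis-viva rearranged: 1/a = 2/r − v²/μ = 3.317×10⁻⁷ − 1.731×10⁻⁷ = 1.586×10⁻⁷ m⁻¹.
a = 6.305×10⁶ m = 6305.5 km.

a ≈ 6310 km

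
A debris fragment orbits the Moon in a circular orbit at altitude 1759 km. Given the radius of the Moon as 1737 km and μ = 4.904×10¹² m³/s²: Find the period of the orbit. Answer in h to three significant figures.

T ≈ 5.15 h

r = 1737 + 1759 = 3496.0 km = 3.4960×10⁶ m.
Kepler's third law: T = 2π√(r³/μ) = 2π√((3.496×10⁶)³ / 4.904×10¹²).
r³/μ = 8.713×10⁶ s², so T = 2π × 2.952×10³ = 1.855×10⁴ s.
Converting: 1.855×10⁴ s ÷ 3600 = 5.152 h.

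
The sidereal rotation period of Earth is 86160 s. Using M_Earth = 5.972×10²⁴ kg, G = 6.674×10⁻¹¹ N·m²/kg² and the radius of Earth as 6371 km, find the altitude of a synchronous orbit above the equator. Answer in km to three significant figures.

μ = GM = 6.674×10⁻¹¹ × 5.972×10²⁴ = 3.986×10¹⁴ m³/s².
A synchronous orbit has period T, so by Kepler's third law a = (μT²/4π²)^(1/3).
μT²/4π² = 3.986×10¹⁴ × (8.616×10⁴)² / 39.48 = 7.495×10²² m³.
a = 4.216×10⁷ m = 42162 km.
Altitude h = a − R = 42162 − 6371 = 35791 km.

h_sync ≈ 35800 km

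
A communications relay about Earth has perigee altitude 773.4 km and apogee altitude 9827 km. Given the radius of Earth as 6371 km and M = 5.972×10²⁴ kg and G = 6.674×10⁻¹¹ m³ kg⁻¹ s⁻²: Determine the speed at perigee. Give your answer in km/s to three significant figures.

v ≈ 8.80 km/s

μ = GM = 6.674×10⁻¹¹ × 5.972×10²⁴ = 3.986×10¹⁴ m³/s².
r_p = 6371 + 773.4 = 7144.4 km = 7.1444×10⁶ m.
r_a = 6371 + 9827 = 16198 km = 1.6198×10⁷ m.
Semi-major axis a = (r_p + r_a)/2 = 11671 km = 1.167×10⁷ m.
Vis-viva: v² = μ(2/r − 1/a) = 3.986×10¹⁴ × (2.799×10⁻⁷ − 8.568×10⁻⁸) = 7.743×10⁷ m²/s².
v = 8799 m/s = 8.799 km/s.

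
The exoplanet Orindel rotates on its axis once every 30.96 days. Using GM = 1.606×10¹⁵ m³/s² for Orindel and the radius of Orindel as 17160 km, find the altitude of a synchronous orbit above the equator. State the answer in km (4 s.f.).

h_sync ≈ 6.456×10⁵ km

T = 30.96 days = 2.675×10⁶ s.
A synchronous orbit has period T, so by Kepler's third law a = (μT²/4π²)^(1/3).
μT²/4π² = 1.606×10¹⁵ × (2.675×10⁶)² / 39.48 = 2.911×10²⁶ m³.
a = 6.627×10⁸ m = 6.6273×10⁵ km.
Altitude h = a − R = 6.6273×10⁵ − 17160 = 6.4557×10⁵ km.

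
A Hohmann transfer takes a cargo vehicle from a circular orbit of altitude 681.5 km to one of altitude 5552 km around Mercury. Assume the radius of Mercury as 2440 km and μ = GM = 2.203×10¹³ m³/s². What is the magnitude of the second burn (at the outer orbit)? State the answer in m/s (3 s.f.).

r₁ = 2440 + 681.5 = 3121.5 km = 3.1215×10⁶ m.
r₂ = 2440 + 5552 = 7992.0 km = 7.9920×10⁶ m.
Transfer ellipse a_t = (r₁ + r₂)/2 = 5.557×10⁶ m.
At r₁: circular v_c1 = √(μ/r₁) = 2657 m/s; transfer-periherm v_p = √[μ(2/r₁ − 1/a_t)] = 3186 m/s.
At r₂: circular v_c2 = √(μ/r₂) = 1660 m/s; transfer-apoherm v_a = √[μ(2/r₂ − 1/a_t)] = 1244 m/s.
Δv₂ = v_c2 − v_a = 415.9 m/s.

Δv ≈ 416 m/s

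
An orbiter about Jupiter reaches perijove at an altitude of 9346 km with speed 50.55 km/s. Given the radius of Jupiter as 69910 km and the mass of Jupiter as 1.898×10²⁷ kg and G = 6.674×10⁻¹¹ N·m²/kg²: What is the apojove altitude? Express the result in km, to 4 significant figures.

μ = GM = 6.674×10⁻¹¹ × 1.898×10²⁷ = 1.267×10¹⁷ m³/s².
r_p = 69910 + 9346 = 79256 km = 7.926×10⁷ m.
Specific energy ε = v²/2 − μ/r = -3.206×10⁸ J/kg, so a = −μ/(2ε) = 1.975×10⁸ m.
The apsides satisfy r_p + r_a = 2a, so the apojove radius is 2a − r_p = 3.158×10⁸ m = 3.1583×10⁵ km.
Apojove altitude = 3.1583×10⁵ − 69910 = 2.4592×10⁵ km.

apojove altitude ≈ 2.459×10⁵ km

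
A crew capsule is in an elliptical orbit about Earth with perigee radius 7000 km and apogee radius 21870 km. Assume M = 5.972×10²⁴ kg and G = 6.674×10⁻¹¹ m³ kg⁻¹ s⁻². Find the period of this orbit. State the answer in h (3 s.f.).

μ = GM = 6.674×10⁻¹¹ × 5.972×10²⁴ = 3.986×10¹⁴ m³/s².
Semi-major axis a = (r_p + r_a)/2 = (7000.0 + 21870)/2 = 14435 km = 1.444×10⁷ m.
By Kepler's third law T = 2π√(a³/μ) = 2π × 2.747×10³ = 1.726×10⁴ s.
= 4.795 h.

T ≈ 4.79 h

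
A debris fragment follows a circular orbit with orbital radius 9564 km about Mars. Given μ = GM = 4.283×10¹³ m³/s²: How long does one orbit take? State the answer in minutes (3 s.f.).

T ≈ 473 minutes

r = 9564 km = 9.564×10⁶ m.
Kepler's third law: T = 2π√(r³/μ) = 2π√((9.564×10⁶)³ / 4.283×10¹³).
r³/μ = 2.043×10⁷ s², so T = 2π × 4.519×10³ = 2.840×10⁴ s.
Converting: 2.840×10⁴ s ÷ 60.00 = 473.3 minutes.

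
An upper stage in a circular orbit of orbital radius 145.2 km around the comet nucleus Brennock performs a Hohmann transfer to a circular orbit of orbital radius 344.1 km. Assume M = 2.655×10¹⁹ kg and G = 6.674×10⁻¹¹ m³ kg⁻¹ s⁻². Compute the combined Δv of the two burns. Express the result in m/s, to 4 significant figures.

Δv_total ≈ 37.02 m/s

μ = GM = 6.674×10⁻¹¹ × 2.655×10¹⁹ = 1.772×10⁹ m³/s².
r₁ = 145.2 km = 1.452×10⁵ m.
r₂ = 344.1 km = 3.441×10⁵ m.
Transfer ellipse a_t = (r₁ + r₂)/2 = 2.446×10⁵ m.
At r₁: circular v_c1 = √(μ/r₁) = 110.5 m/s; transfer-periapsis v_p = √[μ(2/r₁ − 1/a_t)] = 131.0 m/s.
Δv₁ = v_p − v_c1 = 20.54 m/s.
At r₂: circular v_c2 = √(μ/r₂) = 71.76 m/s; transfer-apoapsis v_a = √[μ(2/r₂ − 1/a_t)] = 55.28 m/s.
Δv₂ = v_c2 − v_a = 16.48 m/s.
Total Δv = Δv₁ + Δv₂ = 37.02 m/s.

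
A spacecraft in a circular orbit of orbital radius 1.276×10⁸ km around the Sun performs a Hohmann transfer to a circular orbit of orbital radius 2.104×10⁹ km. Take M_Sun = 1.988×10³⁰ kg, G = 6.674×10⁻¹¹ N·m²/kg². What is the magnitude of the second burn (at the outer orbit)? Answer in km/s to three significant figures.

μ = GM = 6.674×10⁻¹¹ × 1.988×10³⁰ = 1.327×10²⁰ m³/s².
r₁ = 1.276×10⁸ km = 1.276×10¹¹ m.
r₂ = 2.104×10⁹ km = 2.104×10¹² m.
Transfer ellipse a_t = (r₁ + r₂)/2 = 1.116×10¹² m.
At r₁: circular v_c1 = √(μ/r₁) = 32250 m/s; transfer-perihelion v_p = √[μ(2/r₁ − 1/a_t)] = 44280 m/s.
At r₂: circular v_c2 = √(μ/r₂) = 7941 m/s; transfer-aphelion v_a = √[μ(2/r₂ − 1/a_t)] = 2685 m/s.
Δv₂ = v_c2 − v_a = 5256 m/s.
= 5.256 km/s.

Δv ≈ 5.26 km/s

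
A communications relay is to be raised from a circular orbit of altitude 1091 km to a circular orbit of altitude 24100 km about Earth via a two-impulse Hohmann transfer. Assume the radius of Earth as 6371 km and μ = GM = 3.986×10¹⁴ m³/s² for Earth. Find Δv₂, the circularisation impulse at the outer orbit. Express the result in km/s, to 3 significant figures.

r₁ = 6371 + 1091 = 7462.0 km = 7.4620×10⁶ m.
r₂ = 6371 + 24100 = 30471 km = 3.0471×10⁷ m.
Transfer ellipse a_t = (r₁ + r₂)/2 = 1.897×10⁷ m.
At r₁: circular v_c1 = √(μ/r₁) = 7309 m/s; transfer-perigee v_p = √[μ(2/r₁ − 1/a_t)] = 9264 m/s.
At r₂: circular v_c2 = √(μ/r₂) = 3617 m/s; transfer-apogee v_a = √[μ(2/r₂ − 1/a_t)] = 2269 m/s.
Δv₂ = v_c2 − v_a = 1348 m/s.
= 1.348 km/s.

Δv ≈ 1.35 km/s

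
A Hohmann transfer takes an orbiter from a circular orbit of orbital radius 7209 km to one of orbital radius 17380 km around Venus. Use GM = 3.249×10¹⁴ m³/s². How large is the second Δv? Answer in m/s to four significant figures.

Δv ≈ 1013 m/s

r₁ = 7209 km = 7.209×10⁶ m.
r₂ = 17380 km = 1.738×10⁷ m.
Transfer ellipse a_t = (r₁ + r₂)/2 = 1.229×10⁷ m.
At r₁: circular v_c1 = √(μ/r₁) = 6713 m/s; transfer-periapsis v_p = √[μ(2/r₁ − 1/a_t)] = 7982 m/s.
At r₂: circular v_c2 = √(μ/r₂) = 4324 m/s; transfer-apoapsis v_a = √[μ(2/r₂ − 1/a_t)] = 3311 m/s.
Δv₂ = v_c2 − v_a = 1013 m/s.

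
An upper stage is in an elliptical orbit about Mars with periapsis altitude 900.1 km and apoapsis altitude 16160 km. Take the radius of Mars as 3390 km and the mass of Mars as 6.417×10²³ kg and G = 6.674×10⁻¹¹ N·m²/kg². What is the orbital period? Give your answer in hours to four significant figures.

μ = GM = 6.674×10⁻¹¹ × 6.417×10²³ = 4.283×10¹³ m³/s².
r_p = 3390 + 900.1 = 4290.1 km = 4.2901×10⁶ m.
r_a = 3390 + 16160 = 19550 km = 1.9550×10⁷ m.
Semi-major axis a = (r_p + r_a)/2 = (4290.1 + 19550)/2 = 11920 km = 1.192×10⁷ m.
By Kepler's third law T = 2π√(a³/μ) = 2π × 6.289×10³ = 3.951×10⁴ s.
= 10.98 hours.

T ≈ 10.98 hours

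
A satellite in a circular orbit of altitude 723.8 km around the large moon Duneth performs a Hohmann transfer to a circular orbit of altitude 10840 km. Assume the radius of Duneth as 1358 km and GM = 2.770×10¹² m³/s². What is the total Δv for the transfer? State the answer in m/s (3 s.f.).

Δv_total ≈ 573 m/s

r₁ = 1358 + 723.8 = 2081.8 km = 2.0818×10⁶ m.
r₂ = 1358 + 10840 = 12198 km = 1.2198×10⁷ m.
Transfer ellipse a_t = (r₁ + r₂)/2 = 7.140×10⁶ m.
At r₁: circular v_c1 = √(μ/r₁) = 1154 m/s; transfer-periapsis v_p = √[μ(2/r₁ − 1/a_t)] = 1508 m/s.
Δv₁ = v_p − v_c1 = 354.2 m/s.
At r₂: circular v_c2 = √(μ/r₂) = 476.5 m/s; transfer-apoapsis v_a = √[μ(2/r₂ − 1/a_t)] = 257.3 m/s.
Δv₂ = v_c2 − v_a = 219.2 m/s.
Total Δv = Δv₁ + Δv₂ = 573.4 m/s.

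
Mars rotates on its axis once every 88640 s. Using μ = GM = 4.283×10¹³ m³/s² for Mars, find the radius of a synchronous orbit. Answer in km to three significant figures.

A synchronous orbit has period T, so by Kepler's third law a = (μT²/4π²)^(1/3).
μT²/4π² = 4.283×10¹³ × (8.864×10⁴)² / 39.48 = 8.524×10²¹ m³.
a = 2.043×10⁷ m = 20428 km.

r_sync ≈ 20400 km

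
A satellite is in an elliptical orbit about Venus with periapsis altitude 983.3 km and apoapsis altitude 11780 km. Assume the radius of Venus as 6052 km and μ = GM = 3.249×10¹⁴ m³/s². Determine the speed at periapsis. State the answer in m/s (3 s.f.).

r_p = 6052 + 983.3 = 7035.3 km = 7.0353×10⁶ m.
r_a = 6052 + 11780 = 17832 km = 1.7832×10⁷ m.
Semi-major axis a = (r_p + r_a)/2 = 12434 km = 1.243×10⁷ m.
Vis-viva: v² = μ(2/r − 1/a) = 3.249×10¹⁴ × (2.843×10⁻⁷ − 8.043×10⁻⁸) = 6.623×10⁷ m²/s².
v = 8138 m/s.

v ≈ 8140 m/s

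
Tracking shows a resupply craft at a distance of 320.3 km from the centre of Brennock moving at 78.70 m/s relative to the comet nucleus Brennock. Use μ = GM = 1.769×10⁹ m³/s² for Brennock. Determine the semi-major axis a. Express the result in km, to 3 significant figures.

a ≈ 365 km

r = 3.203×10⁵ m.
Specific orbital energy ε = v²/2 − μ/r = (78.70)²/2 − 1.769×10⁹/3.203×10⁵ = -2.426×10³ J/kg.
Since ε = −μ/(2a), a = −μ/(2ε) = 3.646×10⁵ m = 364.58 km.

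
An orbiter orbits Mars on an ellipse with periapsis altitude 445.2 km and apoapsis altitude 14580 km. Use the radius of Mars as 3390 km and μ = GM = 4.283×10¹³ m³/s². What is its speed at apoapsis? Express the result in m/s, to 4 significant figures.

v ≈ 915.6 m/s

r_p = 3390 + 445.2 = 3835.2 km = 3.8352×10⁶ m.
r_a = 3390 + 14580 = 17970 km = 1.7970×10⁷ m.
Semi-major axis a = (r_p + r_a)/2 = 10903 km = 1.090×10⁷ m.
Vis-viva: v² = μ(2/r − 1/a) = 4.283×10¹³ × (1.113×10⁻⁷ − 9.172×10⁻⁸) = 8.384×10⁵ m²/s².
v = 915.6 m/s.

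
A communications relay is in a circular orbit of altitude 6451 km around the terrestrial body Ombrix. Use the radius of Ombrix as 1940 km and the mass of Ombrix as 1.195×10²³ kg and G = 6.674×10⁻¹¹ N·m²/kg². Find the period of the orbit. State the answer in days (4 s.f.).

T ≈ 0.6259 days

μ = GM = 6.674×10⁻¹¹ × 1.195×10²³ = 7.975×10¹² m³/s².
r = 1940 + 6451 = 8391.0 km = 8.3910×10⁶ m.
Kepler's third law: T = 2π√(r³/μ) = 2π√((8.391×10⁶)³ / 7.975×10¹²).
r³/μ = 7.408×10⁷ s², so T = 2π × 8.607×10³ = 5.408×10⁴ s.
Converting: 5.408×10⁴ s ÷ 86400 = 0.6259 days.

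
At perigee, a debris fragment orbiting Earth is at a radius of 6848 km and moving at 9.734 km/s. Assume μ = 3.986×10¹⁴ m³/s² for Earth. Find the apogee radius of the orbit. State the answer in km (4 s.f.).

r_p = 6.848×10⁶ m.
Specific energy ε = v²/2 − μ/r = -1.083×10⁷ J/kg, so a = −μ/(2ε) = 1.840×10⁷ m.
The apsides satisfy r_p + r_a = 2a, so the apogee radius is 2a − r_p = 2.995×10⁷ m = 29952 km.

apogee radius ≈ 29950 km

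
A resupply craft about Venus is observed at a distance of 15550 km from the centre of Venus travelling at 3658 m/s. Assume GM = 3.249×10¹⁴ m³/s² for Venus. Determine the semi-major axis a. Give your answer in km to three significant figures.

a ≈ 11400 km

r = 1.555×10⁷ m.
Vis-viva rearranged: 1/a = 2/r − v²/μ = 1.286×10⁻⁷ − 4.118×10⁻⁸ = 8.743×10⁻⁸ m⁻¹.
a = 1.144×10⁷ m = 11437 km.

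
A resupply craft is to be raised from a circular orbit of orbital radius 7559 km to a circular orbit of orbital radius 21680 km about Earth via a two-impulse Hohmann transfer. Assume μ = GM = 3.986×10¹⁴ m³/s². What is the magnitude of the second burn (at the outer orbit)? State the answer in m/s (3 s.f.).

Δv ≈ 1200 m/s

r₁ = 7559 km = 7.559×10⁶ m.
r₂ = 21680 km = 2.168×10⁷ m.
Transfer ellipse a_t = (r₁ + r₂)/2 = 1.462×10⁷ m.
At r₁: circular v_c1 = √(μ/r₁) = 7262 m/s; transfer-perigee v_p = √[μ(2/r₁ − 1/a_t)] = 8843 m/s.
At r₂: circular v_c2 = √(μ/r₂) = 4288 m/s; transfer-apogee v_a = √[μ(2/r₂ − 1/a_t)] = 3083 m/s.
Δv₂ = v_c2 − v_a = 1205 m/s.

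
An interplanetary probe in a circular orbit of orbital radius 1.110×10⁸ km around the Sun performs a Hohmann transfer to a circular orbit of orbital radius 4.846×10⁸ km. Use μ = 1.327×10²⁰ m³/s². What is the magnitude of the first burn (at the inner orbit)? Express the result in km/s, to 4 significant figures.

Δv ≈ 9.531 km/s

r₁ = 1.110×10⁸ km = 1.110×10¹¹ m.
r₂ = 4.846×10⁸ km = 4.846×10¹¹ m.
Transfer ellipse a_t = (r₁ + r₂)/2 = 2.978×10¹¹ m.
At r₁: circular v_c1 = √(μ/r₁) = 34580 m/s; transfer-perihelion v_p = √[μ(2/r₁ − 1/a_t)] = 44110 m/s.
Δv₁ = v_p − v_c1 = 9531 m/s.
= 9.531 km/s.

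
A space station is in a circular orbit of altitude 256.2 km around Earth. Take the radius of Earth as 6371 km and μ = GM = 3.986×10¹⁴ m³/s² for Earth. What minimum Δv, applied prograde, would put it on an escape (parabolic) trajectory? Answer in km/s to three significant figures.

Δv ≈ 3.21 km/s

r = 6371 + 256.2 = 6627.2 km = 6.6272×10⁶ m.
Circular speed v_c = √(μ/r) = 7755 m/s.
Escape speed v_esc = √(2μ/r) = √2 × v_c = 10970 m/s.
Δv = v_esc − v_c = 3212 m/s = 3.212 km/s.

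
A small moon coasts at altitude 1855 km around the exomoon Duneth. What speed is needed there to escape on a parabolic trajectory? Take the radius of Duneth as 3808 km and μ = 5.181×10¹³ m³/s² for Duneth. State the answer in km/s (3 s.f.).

v_esc ≈ 4.28 km/s

r = 3808 + 1855 = 5663.0 km = 5.6630×10⁶ m.
Escape speed v_esc = √(2μ/r) = √(2 × 5.181×10¹³ / 5.663×10⁶) = √(1.830×10⁷) = 4278 m/s.
= 4.278 km/s.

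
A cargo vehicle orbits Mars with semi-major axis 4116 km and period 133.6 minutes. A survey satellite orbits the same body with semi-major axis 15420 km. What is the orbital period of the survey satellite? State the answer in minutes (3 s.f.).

T₂ ≈ 969 minutes

Kepler's third law: T² ∝ a³, so T₂ = T₁ (a₂/a₁)^(3/2).
a₂/a₁ = 3.746, (a₂/a₁)^(3/2) = 7.251.
T₂ = 133.6 × 7.251 = 968.8 minutes.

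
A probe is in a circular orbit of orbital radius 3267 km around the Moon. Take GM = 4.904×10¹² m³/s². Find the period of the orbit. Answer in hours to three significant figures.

T ≈ 4.65 hours

r = 3267 km = 3.267×10⁶ m.
Kepler's third law: T = 2π√(r³/μ) = 2π√((3.267×10⁶)³ / 4.904×10¹²).
r³/μ = 7.110×10⁶ s², so T = 2π × 2.667×10³ = 1.675×10⁴ s.
Converting: 1.675×10⁴ s ÷ 3600 = 4.654 hours.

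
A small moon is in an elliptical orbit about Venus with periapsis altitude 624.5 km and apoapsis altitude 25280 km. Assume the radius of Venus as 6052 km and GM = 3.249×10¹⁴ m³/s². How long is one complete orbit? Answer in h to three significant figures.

r_p = 6052 + 624.5 = 6676.5 km = 6.6765×10⁶ m.
r_a = 6052 + 25280 = 31332 km = 3.1332×10⁷ m.
Semi-major axis a = (r_p + r_a)/2 = (6676.5 + 31332)/2 = 19004 km = 1.900×10⁷ m.
By Kepler's third law T = 2π√(a³/μ) = 2π × 4.596×10³ = 2.888×10⁴ s.
= 8.022 h.

T ≈ 8.02 h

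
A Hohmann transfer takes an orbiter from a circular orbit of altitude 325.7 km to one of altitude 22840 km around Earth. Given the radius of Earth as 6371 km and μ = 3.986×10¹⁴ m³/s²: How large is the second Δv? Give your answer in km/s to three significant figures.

r₁ = 6371 + 325.7 = 6696.7 km = 6.6967×10⁶ m.
r₂ = 6371 + 22840 = 29211 km = 2.9211×10⁷ m.
Transfer ellipse a_t = (r₁ + r₂)/2 = 1.795×10⁷ m.
At r₁: circular v_c1 = √(μ/r₁) = 7715 m/s; transfer-perigee v_p = √[μ(2/r₁ − 1/a_t)] = 9841 m/s.
At r₂: circular v_c2 = √(μ/r₂) = 3694 m/s; transfer-apogee v_a = √[μ(2/r₂ − 1/a_t)] = 2256 m/s.
Δv₂ = v_c2 − v_a = 1438 m/s.
= 1.438 km/s.

Δv ≈ 1.44 km/s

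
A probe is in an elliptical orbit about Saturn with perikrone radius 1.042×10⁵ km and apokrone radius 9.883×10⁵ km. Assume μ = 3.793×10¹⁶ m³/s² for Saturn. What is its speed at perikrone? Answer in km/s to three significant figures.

Semi-major axis a = (r_p + r_a)/2 = 5.4625×10⁵ km = 5.462×10⁸ m.
Vis-viva: v² = μ(2/r − 1/a) = 3.793×10¹⁶ × (1.919×10⁻⁸ − 1.831×10⁻⁹) = 6.586×10⁸ m²/s².
v = 25660 m/s = 25.66 km/s.

v ≈ 25.7 km/s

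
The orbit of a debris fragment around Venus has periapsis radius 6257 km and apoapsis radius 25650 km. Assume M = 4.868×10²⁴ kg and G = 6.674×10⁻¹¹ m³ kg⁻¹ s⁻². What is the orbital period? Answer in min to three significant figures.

T ≈ 370 min

μ = GM = 6.674×10⁻¹¹ × 4.868×10²⁴ = 3.249×10¹⁴ m³/s².
Semi-major axis a = (r_p + r_a)/2 = (6257.0 + 25650)/2 = 15954 km = 1.595×10⁷ m.
By Kepler's third law T = 2π√(a³/μ) = 2π × 3.535×10³ = 2.221×10⁴ s.
= 370.2 min.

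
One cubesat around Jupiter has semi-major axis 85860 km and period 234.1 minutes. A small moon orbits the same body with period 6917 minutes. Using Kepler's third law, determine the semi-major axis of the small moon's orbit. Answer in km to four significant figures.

a₂ ≈ 8.206×10⁵ km

Kepler's third law: a³ ∝ T², so a₂ = a₁ (T₂/T₁)^(2/3).
T₂/T₁ = 29.55, (T₂/T₁)^(2/3) = 9.557.
a₂ = 85860 × 9.557 = 8.206×10⁵ km.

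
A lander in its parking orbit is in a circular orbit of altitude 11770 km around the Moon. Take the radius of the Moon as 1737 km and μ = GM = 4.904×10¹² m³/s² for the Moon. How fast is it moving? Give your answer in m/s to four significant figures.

v ≈ 602.6 m/s

r = 1737 + 11770 = 13507 km = 1.3507×10⁷ m.
For a circular orbit v = √(μ/r) = √(4.904×10¹² / 1.351×10⁷) = √(3.631×10⁵) = 602.6 m/s.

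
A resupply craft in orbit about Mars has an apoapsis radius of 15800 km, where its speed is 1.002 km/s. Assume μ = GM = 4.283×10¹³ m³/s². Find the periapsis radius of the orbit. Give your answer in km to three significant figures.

r_a = 1.580×10⁷ m.
Specific energy ε = v²/2 − μ/r = -2.209×10⁶ J/kg, so a = −μ/(2ε) = 9.695×10⁶ m.
The apsides satisfy r_p + r_a = 2a, so the periapsis radius is 2a − r_a = 3.591×10⁶ m = 3591.0 km.

periapsis radius ≈ 3590 km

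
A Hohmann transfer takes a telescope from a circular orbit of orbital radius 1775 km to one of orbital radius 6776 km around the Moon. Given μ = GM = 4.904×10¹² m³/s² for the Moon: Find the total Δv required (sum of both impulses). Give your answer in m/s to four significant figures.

Δv_total ≈ 732.9 m/s

r₁ = 1775 km = 1.775×10⁶ m.
r₂ = 6776 km = 6.776×10⁶ m.
Transfer ellipse a_t = (r₁ + r₂)/2 = 4.276×10⁶ m.
At r₁: circular v_c1 = √(μ/r₁) = 1662 m/s; transfer-perilune v_p = √[μ(2/r₁ − 1/a_t)] = 2093 m/s.
Δv₁ = v_p − v_c1 = 430.3 m/s.
At r₂: circular v_c2 = √(μ/r₂) = 850.7 m/s; transfer-apolune v_a = √[μ(2/r₂ − 1/a_t)] = 548.1 m/s.
Δv₂ = v_c2 − v_a = 302.6 m/s.
Total Δv = Δv₁ + Δv₂ = 732.9 m/s.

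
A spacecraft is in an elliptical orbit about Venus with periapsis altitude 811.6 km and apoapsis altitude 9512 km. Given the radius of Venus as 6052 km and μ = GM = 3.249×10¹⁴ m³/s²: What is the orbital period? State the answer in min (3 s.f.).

r_p = 6052 + 811.6 = 6863.6 km = 6.8636×10⁶ m.
r_a = 6052 + 9512 = 15564 km = 1.5564×10⁷ m.
Semi-major axis a = (r_p + r_a)/2 = (6863.6 + 15564)/2 = 11214 km = 1.121×10⁷ m.
By Kepler's third law T = 2π√(a³/μ) = 2π × 2.083×10³ = 1.309×10⁴ s.
= 218.2 min.

T ≈ 218 min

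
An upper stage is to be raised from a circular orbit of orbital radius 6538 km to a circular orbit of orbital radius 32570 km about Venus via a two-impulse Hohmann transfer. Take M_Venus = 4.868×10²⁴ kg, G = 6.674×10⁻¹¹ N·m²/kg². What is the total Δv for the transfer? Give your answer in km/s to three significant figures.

μ = GM = 6.674×10⁻¹¹ × 4.868×10²⁴ = 3.249×10¹⁴ m³/s².
r₁ = 6538 km = 6.538×10⁶ m.
r₂ = 32570 km = 3.257×10⁷ m.
Transfer ellipse a_t = (r₁ + r₂)/2 = 1.955×10⁷ m.
At r₁: circular v_c1 = √(μ/r₁) = 7049 m/s; transfer-periapsis v_p = √[μ(2/r₁ − 1/a_t)] = 9098 m/s.
Δv₁ = v_p − v_c1 = 2049 m/s.
At r₂: circular v_c2 = √(μ/r₂) = 3158 m/s; transfer-apoapsis v_a = √[μ(2/r₂ − 1/a_t)] = 1826 m/s.
Δv₂ = v_c2 − v_a = 1332 m/s.
Total Δv = Δv₁ + Δv₂ = 3381 m/s = 3.381 km/s.

Δv_total ≈ 3.38 km/s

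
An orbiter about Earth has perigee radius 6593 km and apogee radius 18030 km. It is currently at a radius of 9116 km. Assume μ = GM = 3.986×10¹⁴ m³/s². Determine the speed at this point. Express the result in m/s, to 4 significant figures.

v ≈ 7421 m/s

Semi-major axis a = (r_p + r_a)/2 = 12312 km = 1.231×10⁷ m.
Vis-viva: v² = μ(2/r − 1/a) = 3.986×10¹⁴ × (2.194×10⁻⁷ − 8.122×10⁻⁸) = 5.507×10⁷ m²/s².
v = 7421 m/s.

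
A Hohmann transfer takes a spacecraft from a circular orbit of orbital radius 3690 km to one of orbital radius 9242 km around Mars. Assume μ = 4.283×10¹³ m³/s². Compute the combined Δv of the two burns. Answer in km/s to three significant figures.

Δv_total ≈ 1.19 km/s

r₁ = 3690 km = 3.690×10⁶ m.
r₂ = 9242 km = 9.242×10⁶ m.
Transfer ellipse a_t = (r₁ + r₂)/2 = 6.466×10⁶ m.
At r₁: circular v_c1 = √(μ/r₁) = 3407 m/s; transfer-periapsis v_p = √[μ(2/r₁ − 1/a_t)] = 4073 m/s.
Δv₁ = v_p − v_c1 = 666.2 m/s.
At r₂: circular v_c2 = √(μ/r₂) = 2153 m/s; transfer-apoapsis v_a = √[μ(2/r₂ − 1/a_t)] = 1626 m/s.
Δv₂ = v_c2 − v_a = 526.5 m/s.
Total Δv = Δv₁ + Δv₂ = 1193 m/s = 1.193 km/s.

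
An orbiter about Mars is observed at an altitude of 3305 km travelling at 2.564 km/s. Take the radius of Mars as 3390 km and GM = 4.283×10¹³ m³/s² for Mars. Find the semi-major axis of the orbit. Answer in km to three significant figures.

a ≈ 6890 km

r = 3390 + 3305 = 6695.0 km = 6.695×10⁶ m.
Vis-viva rearranged: 1/a = 2/r − v²/μ = 2.987×10⁻⁷ − 1.535×10⁻⁷ = 1.452×10⁻⁷ m⁻¹.
a = 6.885×10⁶ m = 6885.3 km.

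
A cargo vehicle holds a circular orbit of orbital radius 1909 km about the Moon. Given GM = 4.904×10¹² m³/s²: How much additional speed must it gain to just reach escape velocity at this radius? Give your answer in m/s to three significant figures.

Δv ≈ 664 m/s

r = 1909 km = 1.909×10⁶ m.
Circular speed v_c = √(μ/r) = 1603 m/s.
Escape speed v_esc = √(2μ/r) = √2 × v_c = 2267 m/s.
Δv = v_esc − v_c = 663.9 m/s.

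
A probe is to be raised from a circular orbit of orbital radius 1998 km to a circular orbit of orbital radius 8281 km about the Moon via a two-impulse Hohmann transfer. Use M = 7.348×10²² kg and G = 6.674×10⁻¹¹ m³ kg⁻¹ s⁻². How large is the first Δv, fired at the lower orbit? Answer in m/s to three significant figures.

Δv ≈ 422 m/s

μ = GM = 6.674×10⁻¹¹ × 7.348×10²² = 4.904×10¹² m³/s².
r₁ = 1998 km = 1.998×10⁶ m.
r₂ = 8281 km = 8.281×10⁶ m.
Transfer ellipse a_t = (r₁ + r₂)/2 = 5.140×10⁶ m.
At r₁: circular v_c1 = √(μ/r₁) = 1567 m/s; transfer-perilune v_p = √[μ(2/r₁ − 1/a_t)] = 1989 m/s.
Δv₁ = v_p − v_c1 = 422.0 m/s.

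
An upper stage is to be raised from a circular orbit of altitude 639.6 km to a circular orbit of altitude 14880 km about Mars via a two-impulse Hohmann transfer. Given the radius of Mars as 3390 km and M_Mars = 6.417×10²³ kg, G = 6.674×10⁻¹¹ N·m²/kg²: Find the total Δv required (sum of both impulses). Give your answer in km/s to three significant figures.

μ = GM = 6.674×10⁻¹¹ × 6.417×10²³ = 4.283×10¹³ m³/s².
r₁ = 3390 + 639.6 = 4029.6 km = 4.0296×10⁶ m.
r₂ = 3390 + 14880 = 18270 km = 1.8270×10⁷ m.
Transfer ellipse a_t = (r₁ + r₂)/2 = 1.115×10⁷ m.
At r₁: circular v_c1 = √(μ/r₁) = 3260 m/s; transfer-periapsis v_p = √[μ(2/r₁ − 1/a_t)] = 4173 m/s.
Δv₁ = v_p − v_c1 = 913.1 m/s.
At r₂: circular v_c2 = √(μ/r₂) = 1531 m/s; transfer-apoapsis v_a = √[μ(2/r₂ − 1/a_t)] = 920.4 m/s.
Δv₂ = v_c2 − v_a = 610.6 m/s.
Total Δv = Δv₁ + Δv₂ = 1524 m/s = 1.524 km/s.

Δv_total ≈ 1.52 km/s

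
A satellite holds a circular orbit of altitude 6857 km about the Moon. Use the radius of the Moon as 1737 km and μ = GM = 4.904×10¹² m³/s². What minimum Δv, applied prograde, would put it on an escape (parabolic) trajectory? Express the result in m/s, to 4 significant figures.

Δv ≈ 312.9 m/s

r = 1737 + 6857 = 8594.0 km = 8.5940×10⁶ m.
Circular speed v_c = √(μ/r) = 755.4 m/s.
Escape speed v_esc = √(2μ/r) = √2 × v_c = 1068 m/s.
Δv = v_esc − v_c = 312.9 m/s.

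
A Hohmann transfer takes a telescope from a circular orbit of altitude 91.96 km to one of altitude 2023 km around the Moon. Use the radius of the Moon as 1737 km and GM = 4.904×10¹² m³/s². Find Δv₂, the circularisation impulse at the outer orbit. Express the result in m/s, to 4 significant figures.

Δv ≈ 218.1 m/s

r₁ = 1737 + 91.96 = 1829.0 km = 1.8290×10⁶ m.
r₂ = 1737 + 2023 = 3760.0 km = 3.7600×10⁶ m.
Transfer ellipse a_t = (r₁ + r₂)/2 = 2.794×10⁶ m.
At r₁: circular v_c1 = √(μ/r₁) = 1637 m/s; transfer-perilune v_p = √[μ(2/r₁ − 1/a_t)] = 1899 m/s.
At r₂: circular v_c2 = √(μ/r₂) = 1142 m/s; transfer-apolune v_a = √[μ(2/r₂ − 1/a_t)] = 923.9 m/s.
Δv₂ = v_c2 − v_a = 218.1 m/s.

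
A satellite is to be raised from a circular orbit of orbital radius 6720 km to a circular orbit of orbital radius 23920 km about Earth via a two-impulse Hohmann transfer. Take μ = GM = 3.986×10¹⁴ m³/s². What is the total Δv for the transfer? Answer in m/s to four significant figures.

Δv_total ≈ 3300 m/s

r₁ = 6720 km = 6.720×10⁶ m.
r₂ = 23920 km = 2.392×10⁷ m.
Transfer ellipse a_t = (r₁ + r₂)/2 = 1.532×10⁷ m.
At r₁: circular v_c1 = √(μ/r₁) = 7702 m/s; transfer-perigee v_p = √[μ(2/r₁ − 1/a_t)] = 9624 m/s.
Δv₁ = v_p − v_c1 = 1922 m/s.
At r₂: circular v_c2 = √(μ/r₂) = 4082 m/s; transfer-apogee v_a = √[μ(2/r₂ − 1/a_t)] = 2704 m/s.
Δv₂ = v_c2 − v_a = 1379 m/s.
Total Δv = Δv₁ + Δv₂ = 3300 m/s.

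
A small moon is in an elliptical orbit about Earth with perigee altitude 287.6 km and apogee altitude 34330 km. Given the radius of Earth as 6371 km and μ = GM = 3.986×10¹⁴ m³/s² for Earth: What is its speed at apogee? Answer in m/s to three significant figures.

v ≈ 1660 m/s

r_p = 6371 + 287.6 = 6658.6 km = 6.6586×10⁶ m.
r_a = 6371 + 34330 = 40701 km = 4.0701×10⁷ m.
Semi-major axis a = (r_p + r_a)/2 = 23680 km = 2.368×10⁷ m.
Vis-viva: v² = μ(2/r − 1/a) = 3.986×10¹⁴ × (4.914×10⁻⁸ − 4.223×10⁻⁸) = 2.754×10⁶ m²/s².
v = 1659 m/s.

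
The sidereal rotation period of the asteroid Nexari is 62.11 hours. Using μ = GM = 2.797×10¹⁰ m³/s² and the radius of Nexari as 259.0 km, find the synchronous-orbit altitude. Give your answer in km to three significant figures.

h_sync ≈ 3030 km

T = 62.11 hours = 2.236×10⁵ s.
A synchronous orbit has period T, so by Kepler's third law a = (μT²/4π²)^(1/3).
μT²/4π² = 2.797×10¹⁰ × (2.236×10⁵)² / 39.48 = 3.542×10¹⁹ m³.
a = 3.284×10⁶ m = 3284.1 km.
Altitude h = a − R = 3284.1 − 259.0 = 3025.1 km.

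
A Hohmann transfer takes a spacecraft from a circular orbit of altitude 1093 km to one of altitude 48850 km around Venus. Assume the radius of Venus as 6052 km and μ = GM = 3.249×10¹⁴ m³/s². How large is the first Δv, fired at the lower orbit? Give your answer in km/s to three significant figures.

Δv ≈ 2.23 km/s

r₁ = 6052 + 1093 = 7145.0 km = 7.1450×10⁶ m.
r₂ = 6052 + 48850 = 54902 km = 5.4902×10⁷ m.
Transfer ellipse a_t = (r₁ + r₂)/2 = 3.102×10⁷ m.
At r₁: circular v_c1 = √(μ/r₁) = 6743 m/s; transfer-periapsis v_p = √[μ(2/r₁ − 1/a_t)] = 8971 m/s.
Δv₁ = v_p − v_c1 = 2227 m/s.
= 2.227 km/s.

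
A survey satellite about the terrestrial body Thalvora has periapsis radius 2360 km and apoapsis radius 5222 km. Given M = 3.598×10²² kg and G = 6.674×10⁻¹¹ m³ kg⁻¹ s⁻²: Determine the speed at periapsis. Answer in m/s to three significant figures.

v ≈ 1180 m/s

μ = GM = 6.674×10⁻¹¹ × 3.598×10²² = 2.401×10¹² m³/s².
Semi-major axis a = (r_p + r_a)/2 = 3791.0 km = 3.791×10⁶ m.
Vis-viva: v² = μ(2/r − 1/a) = 2.401×10¹² × (8.475×10⁻⁷ − 2.638×10⁻⁷) = 1.402×10⁶ m²/s².
v = 1184 m/s.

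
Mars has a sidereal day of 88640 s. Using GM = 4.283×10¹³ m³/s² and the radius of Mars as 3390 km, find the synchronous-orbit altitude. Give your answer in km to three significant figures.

A synchronous orbit has period T, so by Kepler's third law a = (μT²/4π²)^(1/3).
μT²/4π² = 4.283×10¹³ × (8.864×10⁴)² / 39.48 = 8.524×10²¹ m³.
a = 2.043×10⁷ m = 20428 km.
Altitude h = a − R = 20428 − 3390 = 17038 km.

h_sync ≈ 17000 km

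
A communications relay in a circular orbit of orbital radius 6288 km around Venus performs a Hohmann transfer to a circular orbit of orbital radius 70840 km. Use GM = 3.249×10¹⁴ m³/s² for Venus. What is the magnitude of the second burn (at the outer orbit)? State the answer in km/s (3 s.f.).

Δv ≈ 1.28 km/s

r₁ = 6288 km = 6.288×10⁶ m.
r₂ = 70840 km = 7.084×10⁷ m.
Transfer ellipse a_t = (r₁ + r₂)/2 = 3.856×10⁷ m.
At r₁: circular v_c1 = √(μ/r₁) = 7188 m/s; transfer-periapsis v_p = √[μ(2/r₁ − 1/a_t)] = 9742 m/s.
At r₂: circular v_c2 = √(μ/r₂) = 2142 m/s; transfer-apoapsis v_a = √[μ(2/r₂ − 1/a_t)] = 864.8 m/s.
Δv₂ = v_c2 − v_a = 1277 m/s.
= 1.277 km/s.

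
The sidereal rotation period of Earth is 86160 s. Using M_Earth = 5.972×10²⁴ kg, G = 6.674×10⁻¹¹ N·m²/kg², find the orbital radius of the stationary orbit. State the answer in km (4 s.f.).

μ = GM = 6.674×10⁻¹¹ × 5.972×10²⁴ = 3.986×10¹⁴ m³/s².
A synchronous orbit has period T, so by Kepler's third law a = (μT²/4π²)^(1/3).
μT²/4π² = 3.986×10¹⁴ × (8.616×10⁴)² / 39.48 = 7.495×10²² m³.
a = 4.216×10⁷ m = 42162 km.

r_sync ≈ 42160 km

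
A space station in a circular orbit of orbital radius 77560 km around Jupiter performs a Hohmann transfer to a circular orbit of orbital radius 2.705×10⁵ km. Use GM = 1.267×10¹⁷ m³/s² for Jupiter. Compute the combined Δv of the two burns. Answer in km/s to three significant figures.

r₁ = 77560 km = 7.756×10⁷ m.
r₂ = 2.705×10⁵ km = 2.705×10⁸ m.
Transfer ellipse a_t = (r₁ + r₂)/2 = 1.740×10⁸ m.
At r₁: circular v_c1 = √(μ/r₁) = 40420 m/s; transfer-perijove v_p = √[μ(2/r₁ − 1/a_t)] = 50390 m/s.
Δv₁ = v_p − v_c1 = 9972 m/s.
At r₂: circular v_c2 = √(μ/r₂) = 21640 m/s; transfer-apojove v_a = √[μ(2/r₂ − 1/a_t)] = 14450 m/s.
Δv₂ = v_c2 − v_a = 7194 m/s.
Total Δv = Δv₁ + Δv₂ = 17170 m/s = 17.17 km/s.

Δv_total ≈ 17.2 km/s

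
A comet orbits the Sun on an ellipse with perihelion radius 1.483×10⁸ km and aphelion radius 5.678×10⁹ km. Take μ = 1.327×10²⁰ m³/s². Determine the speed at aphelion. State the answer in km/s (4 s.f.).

v ≈ 1.091 km/s

Semi-major axis a = (r_p + r_a)/2 = 2.9132×10⁹ km = 2.913×10¹² m.
Vis-viva: v² = μ(2/r − 1/a) = 1.327×10²⁰ × (3.522×10⁻¹³ − 3.433×10⁻¹³) = 1.190×10⁶ m²/s².
v = 1091 m/s = 1.091 km/s.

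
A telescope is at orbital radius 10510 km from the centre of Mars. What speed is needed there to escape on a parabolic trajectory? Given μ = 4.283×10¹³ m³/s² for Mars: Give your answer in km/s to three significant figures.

v_esc ≈ 2.85 km/s

r = 10510 km = 1.051×10⁷ m.
Escape speed v_esc = √(2μ/r) = √(2 × 4.283×10¹³ / 1.051×10⁷) = √(8.150×10⁶) = 2855 m/s.
= 2.855 km/s.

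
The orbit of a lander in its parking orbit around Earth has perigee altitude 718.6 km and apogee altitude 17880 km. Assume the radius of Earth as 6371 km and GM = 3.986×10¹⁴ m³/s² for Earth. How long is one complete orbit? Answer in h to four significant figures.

T ≈ 5.423 h

r_p = 6371 + 718.6 = 7089.6 km = 7.0896×10⁶ m.
r_a = 6371 + 17880 = 24251 km = 2.4251×10⁷ m.
Semi-major axis a = (r_p + r_a)/2 = (7089.6 + 24251)/2 = 15670 km = 1.567×10⁷ m.
By Kepler's third law T = 2π√(a³/μ) = 2π × 3.107×10³ = 1.952×10⁴ s.
= 5.423 h.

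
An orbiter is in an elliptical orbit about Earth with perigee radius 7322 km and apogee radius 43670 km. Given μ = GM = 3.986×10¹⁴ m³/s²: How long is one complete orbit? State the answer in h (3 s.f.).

Semi-major axis a = (r_p + r_a)/2 = (7322.0 + 43670)/2 = 25496 km = 2.550×10⁷ m.
By Kepler's third law T = 2π√(a³/μ) = 2π × 6.448×10³ = 4.052×10⁴ s.
= 11.25 h.

T ≈ 11.3 h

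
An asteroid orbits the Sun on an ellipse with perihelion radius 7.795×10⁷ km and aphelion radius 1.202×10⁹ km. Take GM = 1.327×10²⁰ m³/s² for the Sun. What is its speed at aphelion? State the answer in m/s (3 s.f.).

v ≈ 3670 m/s

Semi-major axis a = (r_p + r_a)/2 = 6.3998×10⁸ km = 6.400×10¹¹ m.
Vis-viva: v² = μ(2/r − 1/a) = 1.327×10²⁰ × (1.664×10⁻¹² − 1.563×10⁻¹²) = 1.345×10⁷ m²/s².
v = 3667 m/s.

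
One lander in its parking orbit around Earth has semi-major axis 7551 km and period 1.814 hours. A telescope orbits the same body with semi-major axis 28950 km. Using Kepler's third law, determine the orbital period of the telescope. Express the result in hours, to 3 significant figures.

Kepler's third law: T² ∝ a³, so T₂ = T₁ (a₂/a₁)^(3/2).
a₂/a₁ = 3.834, (a₂/a₁)^(3/2) = 7.507.
T₂ = 1.814 × 7.507 = 13.62 hours.

T₂ ≈ 13.6 hours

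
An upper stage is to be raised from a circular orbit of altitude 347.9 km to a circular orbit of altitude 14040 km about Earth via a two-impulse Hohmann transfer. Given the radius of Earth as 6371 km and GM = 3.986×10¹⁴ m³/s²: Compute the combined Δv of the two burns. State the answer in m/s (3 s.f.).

Δv_total ≈ 3050 m/s

r₁ = 6371 + 347.9 = 6718.9 km = 6.7189×10⁶ m.
r₂ = 6371 + 14040 = 20411 km = 2.0411×10⁷ m.
Transfer ellipse a_t = (r₁ + r₂)/2 = 1.356×10⁷ m.
At r₁: circular v_c1 = √(μ/r₁) = 7702 m/s; transfer-perigee v_p = √[μ(2/r₁ − 1/a_t)] = 9448 m/s.
Δv₁ = v_p − v_c1 = 1746 m/s.
At r₂: circular v_c2 = √(μ/r₂) = 4419 m/s; transfer-apogee v_a = √[μ(2/r₂ − 1/a_t)] = 3110 m/s.
Δv₂ = v_c2 − v_a = 1309 m/s.
Total Δv = Δv₁ + Δv₂ = 3055 m/s.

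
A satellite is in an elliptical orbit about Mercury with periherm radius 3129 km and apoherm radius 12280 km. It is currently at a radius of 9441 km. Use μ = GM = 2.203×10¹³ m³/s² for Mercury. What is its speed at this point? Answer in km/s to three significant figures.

v ≈ 1.34 km/s

Semi-major axis a = (r_p + r_a)/2 = 7704.5 km = 7.704×10⁶ m.
Vis-viva: v² = μ(2/r − 1/a) = 2.203×10¹³ × (2.118×10⁻⁷ − 1.298×10⁻⁷) = 1.808×10⁶ m²/s².
v = 1344 m/s = 1.344 km/s.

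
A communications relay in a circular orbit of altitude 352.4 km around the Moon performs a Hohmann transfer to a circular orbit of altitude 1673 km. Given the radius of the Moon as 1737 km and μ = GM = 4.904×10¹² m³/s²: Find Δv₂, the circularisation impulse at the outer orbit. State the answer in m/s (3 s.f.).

Δv ≈ 154 m/s

r₁ = 1737 + 352.4 = 2089.4 km = 2.0894×10⁶ m.
r₂ = 1737 + 1673 = 3410.0 km = 3.4100×10⁶ m.
Transfer ellipse a_t = (r₁ + r₂)/2 = 2.750×10⁶ m.
At r₁: circular v_c1 = √(μ/r₁) = 1532 m/s; transfer-perilune v_p = √[μ(2/r₁ − 1/a_t)] = 1706 m/s.
At r₂: circular v_c2 = √(μ/r₂) = 1199 m/s; transfer-apolune v_a = √[μ(2/r₂ − 1/a_t)] = 1045 m/s.
Δv₂ = v_c2 − v_a = 153.9 m/s.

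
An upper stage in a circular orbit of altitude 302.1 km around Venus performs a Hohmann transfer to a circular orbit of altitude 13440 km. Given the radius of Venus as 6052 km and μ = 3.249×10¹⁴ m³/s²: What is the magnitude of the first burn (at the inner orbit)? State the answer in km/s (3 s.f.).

r₁ = 6052 + 302.1 = 6354.1 km = 6.3541×10⁶ m.
r₂ = 6052 + 13440 = 19492 km = 1.9492×10⁷ m.
Transfer ellipse a_t = (r₁ + r₂)/2 = 1.292×10⁷ m.
At r₁: circular v_c1 = √(μ/r₁) = 7151 m/s; transfer-periapsis v_p = √[μ(2/r₁ − 1/a_t)] = 8782 m/s.
Δv₁ = v_p − v_c1 = 1631 m/s.
= 1.631 km/s.

Δv ≈ 1.63 km/s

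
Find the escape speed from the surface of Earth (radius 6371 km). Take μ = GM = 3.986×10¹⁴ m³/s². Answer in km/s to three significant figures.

v_esc ≈ 11.2 km/s

r = R = 6.371×10⁶ m.
Escape speed v_esc = √(2μ/r) = √(2 × 3.986×10¹⁴ / 6.371×10⁶) = √(1.251×10⁸) = 11190 m/s.
= 11.19 km/s.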